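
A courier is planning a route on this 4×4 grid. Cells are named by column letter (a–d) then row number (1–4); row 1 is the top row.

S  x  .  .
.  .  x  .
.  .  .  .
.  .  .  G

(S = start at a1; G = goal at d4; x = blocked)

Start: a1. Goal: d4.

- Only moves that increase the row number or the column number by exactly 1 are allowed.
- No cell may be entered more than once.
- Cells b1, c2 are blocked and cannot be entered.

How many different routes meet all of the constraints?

7

A right/down-only route from a1 to d4 makes exactly 3 down-moves and 3 right-moves in some order.
With no other constraints that would be C(6,3) = 20 routes.
Subtract routes through each blocked cell (inclusion–exclusion for overlaps): − through b1: 10 − through c2: 9 + through b1&c2: 6 → 7.
That gives 7 routes.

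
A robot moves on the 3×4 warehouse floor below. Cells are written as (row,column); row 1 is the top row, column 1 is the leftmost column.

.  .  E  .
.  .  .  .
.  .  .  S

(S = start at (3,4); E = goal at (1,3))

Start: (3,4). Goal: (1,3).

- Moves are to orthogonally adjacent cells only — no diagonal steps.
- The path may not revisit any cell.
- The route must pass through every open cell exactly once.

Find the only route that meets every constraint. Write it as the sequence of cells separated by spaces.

Need to visit all 12 open cells exactly once, starting at (3,4) and ending at (1,3).
Cell (1,4) has only two open neighbours ((2,4) and (1,3)), so the path must pass straight through it: one of those is the cell it's entered from and the other is where it exits.
Route from (3,4): 3× left (reaching (3,1)), 2× up (reaching (1,1)), right to (1,2), down to (2,2), 2× right (reaching (2,4)), up to (1,4), left to (1,3) — 11 moves in all.
Check: all 12 open cells covered.

(3,4) (3,3) (3,2) (3,1) (2,1) (1,1) (1,2) (2,2) (2,3) (2,4) (1,4) (1,3)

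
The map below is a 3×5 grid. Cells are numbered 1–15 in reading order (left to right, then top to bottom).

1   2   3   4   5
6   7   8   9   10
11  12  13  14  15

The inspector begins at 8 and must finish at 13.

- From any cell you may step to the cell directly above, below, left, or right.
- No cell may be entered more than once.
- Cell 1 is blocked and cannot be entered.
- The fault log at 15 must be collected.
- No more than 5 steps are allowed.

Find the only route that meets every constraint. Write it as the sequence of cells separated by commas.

8, 9, 10, 15, 14, 13

The budget equals the shortest possible length, so every move has to be on a shortest route through the required cells.
Route from 8: right 2 to 10, down 1 to 15, left 2 to 13 — 5 moves in all.
Check: all required cells visited; 5 ≤ 5 moves.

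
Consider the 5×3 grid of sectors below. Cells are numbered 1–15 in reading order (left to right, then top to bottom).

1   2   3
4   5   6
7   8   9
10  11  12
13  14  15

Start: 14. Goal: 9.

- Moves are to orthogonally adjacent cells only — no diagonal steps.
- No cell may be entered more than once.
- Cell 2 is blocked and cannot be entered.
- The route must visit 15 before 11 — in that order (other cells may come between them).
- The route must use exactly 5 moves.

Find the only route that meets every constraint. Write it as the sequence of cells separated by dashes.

14 - 15 - 12 - 11 - 8 - 9

The waypoints must appear in the order 15, 11, with no cell reused.
Route from 14: right to 15, up to 12, left to 11, up to 8, right to 9 — 5 moves in all.
Check: order respected (15 at step 1, 11 at step 3); 5 moves as required.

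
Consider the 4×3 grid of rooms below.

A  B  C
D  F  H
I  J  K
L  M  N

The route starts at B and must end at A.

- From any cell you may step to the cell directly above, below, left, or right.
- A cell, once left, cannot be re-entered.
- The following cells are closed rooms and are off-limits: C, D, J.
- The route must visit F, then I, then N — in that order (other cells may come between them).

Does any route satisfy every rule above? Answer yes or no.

no

I must be visited but has only one open neighbour (L), and it is neither the start nor the goal — the route would have to enter and leave through L, re-entering it.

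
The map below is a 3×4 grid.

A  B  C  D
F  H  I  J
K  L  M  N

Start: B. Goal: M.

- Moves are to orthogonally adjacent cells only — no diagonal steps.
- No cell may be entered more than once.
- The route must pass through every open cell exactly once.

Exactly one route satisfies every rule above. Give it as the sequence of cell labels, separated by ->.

B -> A -> F -> K -> L -> H -> I -> C -> D -> J -> N -> M

Need to visit all 12 open cells exactly once, starting at B and ending at M.
Route from B: left 1 to A, down 2 to K, right 1 to L, up 1 to H, right 1 to I, up 1 to C, right 1 to D, down 2 to N, left 1 to M — 11 moves in all.
Check: all 12 open cells covered.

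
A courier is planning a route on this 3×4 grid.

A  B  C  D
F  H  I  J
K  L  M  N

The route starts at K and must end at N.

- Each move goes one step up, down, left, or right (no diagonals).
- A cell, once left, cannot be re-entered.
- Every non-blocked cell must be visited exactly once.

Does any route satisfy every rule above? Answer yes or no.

yes

One route that works: K → F → A → B → H → L → M → I → C → D → J → N.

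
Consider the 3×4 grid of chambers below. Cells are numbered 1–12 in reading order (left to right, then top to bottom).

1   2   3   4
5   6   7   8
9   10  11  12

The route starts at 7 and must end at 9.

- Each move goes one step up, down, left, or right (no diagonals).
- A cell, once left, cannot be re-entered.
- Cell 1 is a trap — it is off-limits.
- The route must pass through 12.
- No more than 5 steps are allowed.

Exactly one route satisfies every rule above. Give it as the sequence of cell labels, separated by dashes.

7 - 8 - 12 - 11 - 10 - 9

The budget equals the shortest possible length, so every move has to be on a shortest route through the required cells.
Route from 7: right to 8, down to 12, 3× left (reaching 9) — 5 moves in all.
Check: all required cells visited; 5 ≤ 5 moves.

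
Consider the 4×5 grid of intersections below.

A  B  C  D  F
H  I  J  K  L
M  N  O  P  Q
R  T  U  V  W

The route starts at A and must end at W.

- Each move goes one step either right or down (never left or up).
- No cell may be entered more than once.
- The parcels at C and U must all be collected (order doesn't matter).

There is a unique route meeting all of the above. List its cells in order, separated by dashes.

Moves only go right or down, so the column and row indices never decrease.
Route from A: 2× right (reaching C), 3× down (reaching U), 2× right (reaching W) — 7 moves in all.
Check: all required cells visited.

A - B - C - J - O - U - V - W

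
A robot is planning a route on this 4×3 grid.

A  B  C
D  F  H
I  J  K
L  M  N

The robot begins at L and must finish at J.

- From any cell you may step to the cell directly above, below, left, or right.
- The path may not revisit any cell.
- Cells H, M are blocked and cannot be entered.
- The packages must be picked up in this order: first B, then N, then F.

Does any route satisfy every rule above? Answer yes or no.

no

N must be visited but has only one open neighbour (K), and it is neither the start nor the goal — the route would have to enter and leave through K, re-entering it.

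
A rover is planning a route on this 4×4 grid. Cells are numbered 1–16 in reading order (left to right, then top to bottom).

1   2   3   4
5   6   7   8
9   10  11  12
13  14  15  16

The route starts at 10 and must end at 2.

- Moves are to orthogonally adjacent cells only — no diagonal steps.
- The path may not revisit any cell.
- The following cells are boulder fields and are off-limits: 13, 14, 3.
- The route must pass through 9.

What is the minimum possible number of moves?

4

Any route passes through 9 somewhere between 10 and 2. Summing Manhattan distances along the two legs (10 → 9 → 2) gives a lower bound of 1 + 3 = 4 moves.
A route of 4 moves achieves this: 10 → 9 → 5 → 1 → 2.
Since 4 matches the lower bound, it is optimal.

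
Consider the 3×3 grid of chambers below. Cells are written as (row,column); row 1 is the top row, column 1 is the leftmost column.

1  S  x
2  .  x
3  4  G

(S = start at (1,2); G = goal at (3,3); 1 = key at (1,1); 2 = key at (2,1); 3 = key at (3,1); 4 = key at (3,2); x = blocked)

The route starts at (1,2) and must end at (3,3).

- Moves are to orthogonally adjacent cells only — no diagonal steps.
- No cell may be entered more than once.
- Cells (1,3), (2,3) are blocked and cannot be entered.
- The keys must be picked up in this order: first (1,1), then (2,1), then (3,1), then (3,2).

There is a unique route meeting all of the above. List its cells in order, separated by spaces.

The waypoints must appear in the order (1,1), (2,1), (3,1), (3,2), with no cell reused.
Route from (1,2): left 1 to (1,1), down 2 to (3,1), right 2 to (3,3) — 5 moves in all.
Check: order respected (1 at step 1, 2 at step 2, 3 at step 3, 4 at step 4).

(1,2) (1,1) (2,1) (3,1) (3,2) (3,3)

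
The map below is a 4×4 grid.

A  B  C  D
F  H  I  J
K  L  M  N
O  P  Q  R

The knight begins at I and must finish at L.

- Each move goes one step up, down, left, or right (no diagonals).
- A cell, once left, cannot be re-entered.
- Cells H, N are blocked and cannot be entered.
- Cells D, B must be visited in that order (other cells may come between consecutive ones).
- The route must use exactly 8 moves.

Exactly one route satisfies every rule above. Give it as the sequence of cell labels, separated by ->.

The waypoints must appear in the order D, B, with no cell reused.
Route from I: right 1 to J, up 1 to D, left 3 to A, down 2 to K, right 1 to L — 8 moves in all.
Check: order respected (D at step 2, B at step 4); 8 moves as required.

I -> J -> D -> C -> B -> A -> F -> K -> L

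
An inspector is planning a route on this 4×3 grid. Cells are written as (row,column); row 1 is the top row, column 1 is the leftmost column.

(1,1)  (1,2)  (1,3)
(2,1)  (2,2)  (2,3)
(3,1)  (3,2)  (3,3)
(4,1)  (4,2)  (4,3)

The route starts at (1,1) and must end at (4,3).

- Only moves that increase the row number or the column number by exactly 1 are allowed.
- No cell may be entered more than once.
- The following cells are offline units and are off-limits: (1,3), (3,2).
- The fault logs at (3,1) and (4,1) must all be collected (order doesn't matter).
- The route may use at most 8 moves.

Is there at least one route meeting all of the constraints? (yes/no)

One route that works: (1,1) → (2,1) → (3,1) → (4,1) → (4,2) → (4,3).

yes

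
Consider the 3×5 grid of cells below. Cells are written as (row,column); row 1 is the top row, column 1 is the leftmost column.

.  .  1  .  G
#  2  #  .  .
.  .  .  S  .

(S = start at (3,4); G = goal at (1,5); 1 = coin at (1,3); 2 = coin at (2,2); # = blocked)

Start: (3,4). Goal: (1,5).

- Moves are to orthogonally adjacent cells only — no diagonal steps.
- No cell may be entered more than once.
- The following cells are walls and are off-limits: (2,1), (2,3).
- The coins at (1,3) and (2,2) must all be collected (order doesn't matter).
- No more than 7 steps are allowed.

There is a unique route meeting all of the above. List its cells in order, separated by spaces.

Any route must reach (1,3) and (2,2) and still end at (1,5) within 7 moves, so the order of the required stops is forced.
Route from (3,4): 2× left (reaching (3,2)), 2× up (reaching (1,2)), 3× right (reaching (1,5)) — 7 moves in all.
Check: all required cells visited; 7 ≤ 7 moves.

(3,4) (3,3) (3,2) (2,2) (1,2) (1,3) (1,4) (1,5)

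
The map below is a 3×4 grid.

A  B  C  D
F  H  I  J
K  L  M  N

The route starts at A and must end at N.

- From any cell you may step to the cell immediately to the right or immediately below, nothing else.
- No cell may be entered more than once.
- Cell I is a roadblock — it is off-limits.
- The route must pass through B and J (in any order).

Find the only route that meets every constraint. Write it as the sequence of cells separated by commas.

Moves only go right or down, so the column and row indices never decrease.
Route from A: 3× right (reaching D), 2× down (reaching N) — 5 moves in all.
Check: all required cells visited.

A, B, C, D, J, N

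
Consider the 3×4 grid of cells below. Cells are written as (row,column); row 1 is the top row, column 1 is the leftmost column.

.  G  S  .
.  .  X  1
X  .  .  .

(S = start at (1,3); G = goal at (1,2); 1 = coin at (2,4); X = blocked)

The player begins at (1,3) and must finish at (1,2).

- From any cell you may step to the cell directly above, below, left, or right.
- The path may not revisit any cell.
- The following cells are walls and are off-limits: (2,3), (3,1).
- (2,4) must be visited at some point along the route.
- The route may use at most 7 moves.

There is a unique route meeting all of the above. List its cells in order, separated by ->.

(1,3) -> (1,4) -> (2,4) -> (3,4) -> (3,3) -> (3,2) -> (2,2) -> (1,2)

The budget equals the shortest possible length, so every move has to be on a shortest route through the required cells.
Route from (1,3): right to (1,4), 2× down (reaching (3,4)), 2× left (reaching (3,2)), 2× up (reaching (1,2)) — 7 moves in all.
Check: all required cells visited; 7 ≤ 7 moves.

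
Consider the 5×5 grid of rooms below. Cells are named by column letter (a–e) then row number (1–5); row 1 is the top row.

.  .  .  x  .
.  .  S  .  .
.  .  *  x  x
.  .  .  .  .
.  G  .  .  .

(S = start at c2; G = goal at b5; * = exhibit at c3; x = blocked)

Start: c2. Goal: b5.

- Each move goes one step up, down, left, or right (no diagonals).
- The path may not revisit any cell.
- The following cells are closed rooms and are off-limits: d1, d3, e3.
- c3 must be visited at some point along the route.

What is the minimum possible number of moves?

4

Any route passes through c3 somewhere between c2 and b5. Summing Manhattan distances along the two legs (c2 → c3 → b5) gives a lower bound of 1 + 3 = 4 moves.
A route of 4 moves achieves this: c2 → c3 → c4 → c5 → b5.
Since 4 matches the lower bound, it is optimal.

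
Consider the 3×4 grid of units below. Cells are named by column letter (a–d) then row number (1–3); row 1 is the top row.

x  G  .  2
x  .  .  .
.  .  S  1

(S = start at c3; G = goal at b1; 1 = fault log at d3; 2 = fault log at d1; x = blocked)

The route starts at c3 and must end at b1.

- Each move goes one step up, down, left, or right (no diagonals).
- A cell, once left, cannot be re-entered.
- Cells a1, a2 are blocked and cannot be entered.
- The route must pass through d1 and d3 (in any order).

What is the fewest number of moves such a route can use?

Any route passes through d1 and d3 in some order between c3 and b1. Summing Manhattan distances along each leg and taking the cheapest ordering (c3 → d3 → d1 → b1) gives a lower bound of 1 + 2 + 2 = 5 moves.
A route of 5 moves achieves this: c3 → d3 → d2 → d1 → c1 → b1.
Since 5 matches the lower bound, it is optimal.

5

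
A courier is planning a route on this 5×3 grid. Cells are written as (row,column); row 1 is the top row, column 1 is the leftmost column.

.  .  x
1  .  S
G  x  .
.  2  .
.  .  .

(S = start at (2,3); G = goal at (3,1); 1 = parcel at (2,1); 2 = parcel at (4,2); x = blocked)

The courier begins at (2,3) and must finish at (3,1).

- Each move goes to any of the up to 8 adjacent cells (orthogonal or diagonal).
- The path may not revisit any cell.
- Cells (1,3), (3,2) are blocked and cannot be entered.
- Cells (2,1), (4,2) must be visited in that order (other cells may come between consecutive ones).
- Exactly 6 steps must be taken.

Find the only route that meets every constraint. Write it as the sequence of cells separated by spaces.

(2,3) (1,2) (2,1) (2,2) (3,3) (4,2) (3,1)

The waypoints must appear in the order (2,1), (4,2), with no cell reused.
Route from (2,3): up-left 1 to (1,2), down-left 1 to (2,1), right 1 to (2,2), down-right 1 to (3,3), down-left 1 to (4,2), up-left 1 to (3,1) — 6 moves in all.
Check: order respected (1 at step 2, 2 at step 5); 6 moves as required.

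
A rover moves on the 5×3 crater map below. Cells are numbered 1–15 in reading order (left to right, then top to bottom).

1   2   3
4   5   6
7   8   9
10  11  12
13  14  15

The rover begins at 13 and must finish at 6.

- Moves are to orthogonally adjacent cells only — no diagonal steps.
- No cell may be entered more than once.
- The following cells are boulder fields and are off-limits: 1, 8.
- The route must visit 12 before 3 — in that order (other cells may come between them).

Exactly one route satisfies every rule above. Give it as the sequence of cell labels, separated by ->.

The waypoints must appear in the order 12, 3, with no cell reused.
Route from 13: 2× right (reaching 15), up to 12, 2× left (reaching 10), 2× up (reaching 4), right to 5, up to 2, right to 3, down to 6 — 11 moves in all.
Check: order respected (12 at step 3, 3 at step 10).

13 -> 14 -> 15 -> 12 -> 11 -> 10 -> 7 -> 4 -> 5 -> 2 -> 3 -> 6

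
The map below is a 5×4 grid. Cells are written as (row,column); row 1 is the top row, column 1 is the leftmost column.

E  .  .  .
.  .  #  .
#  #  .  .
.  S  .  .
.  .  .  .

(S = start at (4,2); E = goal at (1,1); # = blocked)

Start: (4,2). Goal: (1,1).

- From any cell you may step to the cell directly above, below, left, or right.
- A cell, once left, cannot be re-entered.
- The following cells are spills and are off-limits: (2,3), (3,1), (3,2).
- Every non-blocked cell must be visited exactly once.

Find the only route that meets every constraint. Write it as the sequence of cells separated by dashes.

(4,2) - (4,1) - (5,1) - (5,2) - (5,3) - (5,4) - (4,4) - (4,3) - (3,3) - (3,4) - (2,4) - (1,4) - (1,3) - (1,2) - (2,2) - (2,1) - (1,1)

Need to visit all 17 open cells exactly once, starting at (4,2) and ending at (1,1).
Cell (2,1) has only two open neighbours ((1,1) and (2,2)), so the path must pass straight through it: one of those is the cell it's entered from and the other is where it exits.
Route from (4,2): left to (4,1), down to (5,1), 3× right (reaching (5,4)), up to (4,4), left to (4,3), up to (3,3), right to (3,4), 2× up (reaching (1,4)), 2× left (reaching (1,2)), down to (2,2), left to (2,1), up to (1,1) — 16 moves in all.
Check: all 17 open cells covered.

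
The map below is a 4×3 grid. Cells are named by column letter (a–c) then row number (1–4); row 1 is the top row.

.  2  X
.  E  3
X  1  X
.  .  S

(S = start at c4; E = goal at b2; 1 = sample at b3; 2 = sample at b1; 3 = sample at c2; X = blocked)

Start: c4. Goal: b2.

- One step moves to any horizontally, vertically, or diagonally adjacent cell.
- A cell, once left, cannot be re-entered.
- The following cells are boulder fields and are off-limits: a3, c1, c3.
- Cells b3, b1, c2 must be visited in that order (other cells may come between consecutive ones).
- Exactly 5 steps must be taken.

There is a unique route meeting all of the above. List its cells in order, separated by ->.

The waypoints must appear in the order b3, b1, c2, with no cell reused.
Route from c4: up-left 2 to a2, up-right 1 to b1, down-right 1 to c2, left 1 to b2 — 5 moves in all.
Check: order respected (1 at step 1, 2 at step 3, 3 at step 4); 5 moves as required.

c4 -> b3 -> a2 -> b1 -> c2 -> b2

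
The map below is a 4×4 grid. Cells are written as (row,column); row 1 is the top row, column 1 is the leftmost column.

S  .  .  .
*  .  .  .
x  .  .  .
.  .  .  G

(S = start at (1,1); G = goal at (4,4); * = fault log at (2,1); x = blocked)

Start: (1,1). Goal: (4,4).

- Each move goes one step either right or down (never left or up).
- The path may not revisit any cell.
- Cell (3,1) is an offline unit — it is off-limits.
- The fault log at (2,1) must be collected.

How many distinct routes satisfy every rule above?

A right/down-only route from (1,1) to (4,4) makes exactly 3 down-moves and 3 right-moves in some order.
With no other constraints that would be C(6,3) = 20 routes.
Split at (2,1) and multiply the segment counts (each segment already excludes blocked cells): (1,1)→(2,1): 1; (2,1)→(4,4): 6; product = 6.
That gives 6 routes.

6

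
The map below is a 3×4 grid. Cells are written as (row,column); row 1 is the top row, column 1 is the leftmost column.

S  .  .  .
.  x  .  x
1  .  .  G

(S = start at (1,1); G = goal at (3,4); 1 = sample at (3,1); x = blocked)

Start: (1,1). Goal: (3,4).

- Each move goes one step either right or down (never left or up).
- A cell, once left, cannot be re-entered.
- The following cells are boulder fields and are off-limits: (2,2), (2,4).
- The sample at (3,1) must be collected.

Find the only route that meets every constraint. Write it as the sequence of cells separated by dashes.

Moves only go right or down, so the column and row indices never decrease.
Route from (1,1): 2× down (reaching (3,1)), 3× right (reaching (3,4)) — 5 moves in all.
Check: all required cells visited.

(1,1) - (2,1) - (3,1) - (3,2) - (3,3) - (3,4)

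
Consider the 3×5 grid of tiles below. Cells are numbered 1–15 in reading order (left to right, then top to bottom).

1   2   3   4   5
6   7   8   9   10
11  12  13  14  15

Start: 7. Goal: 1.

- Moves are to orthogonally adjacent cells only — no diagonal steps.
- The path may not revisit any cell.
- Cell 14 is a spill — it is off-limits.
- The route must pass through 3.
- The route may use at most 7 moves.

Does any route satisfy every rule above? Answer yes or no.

One route that works: 7 → 8 → 3 → 2 → 1.

yes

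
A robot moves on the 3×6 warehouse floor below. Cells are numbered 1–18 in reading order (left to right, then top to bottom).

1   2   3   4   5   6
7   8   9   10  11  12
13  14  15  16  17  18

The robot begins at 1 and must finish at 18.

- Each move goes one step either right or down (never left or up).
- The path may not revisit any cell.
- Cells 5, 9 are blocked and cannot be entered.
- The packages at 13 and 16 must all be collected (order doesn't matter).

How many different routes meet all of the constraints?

A right/down-only route from 1 to 18 makes exactly 2 down-moves and 5 right-moves in some order.
With no other constraints that would be C(7,2) = 21 routes.
A monotone route can only reach the required cells in the order 13, 16, so split there and multiply the segment counts (each segment already excludes blocked cells): 1→13: 1; 13→16: 1; 16→18: 1; product = 1.
That gives 1 route.

1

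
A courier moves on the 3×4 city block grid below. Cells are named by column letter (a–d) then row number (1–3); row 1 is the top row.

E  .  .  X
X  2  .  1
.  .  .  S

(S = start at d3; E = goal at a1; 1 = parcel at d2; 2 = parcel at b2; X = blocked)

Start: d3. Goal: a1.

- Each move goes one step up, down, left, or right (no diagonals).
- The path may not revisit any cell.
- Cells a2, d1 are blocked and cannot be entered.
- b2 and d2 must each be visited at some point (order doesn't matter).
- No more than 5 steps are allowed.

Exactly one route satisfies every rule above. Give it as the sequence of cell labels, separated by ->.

d3 -> d2 -> c2 -> b2 -> b1 -> a1

The budget equals the shortest possible length, so every move has to be on a shortest route through the required cells.
Route from d3: up to d2, 2× left (reaching b2), up to b1, left to a1 — 5 moves in all.
Check: all required cells visited; 5 ≤ 5 moves.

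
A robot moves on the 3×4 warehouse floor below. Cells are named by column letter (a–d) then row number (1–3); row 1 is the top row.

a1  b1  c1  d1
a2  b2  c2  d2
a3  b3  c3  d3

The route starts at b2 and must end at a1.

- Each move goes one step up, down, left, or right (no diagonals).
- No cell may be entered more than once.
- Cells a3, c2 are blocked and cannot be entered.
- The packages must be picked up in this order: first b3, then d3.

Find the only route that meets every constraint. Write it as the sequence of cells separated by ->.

The waypoints must appear in the order b3, d3, with no cell reused.
Route from b2: down to b3, 2× right (reaching d3), 2× up (reaching d1), 3× left (reaching a1) — 8 moves in all.
Check: order respected (b3 at step 1, d3 at step 3).

b2 -> b3 -> c3 -> d3 -> d2 -> d1 -> c1 -> b1 -> a1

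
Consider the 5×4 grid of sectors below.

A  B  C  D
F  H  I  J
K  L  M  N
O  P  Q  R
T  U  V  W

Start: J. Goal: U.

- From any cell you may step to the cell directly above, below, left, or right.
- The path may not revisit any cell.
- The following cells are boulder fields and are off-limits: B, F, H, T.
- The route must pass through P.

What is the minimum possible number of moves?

Any route passes through P somewhere between J and U. Summing Manhattan distances along the two legs (J → P → U) gives a lower bound of 4 + 1 = 5 moves.
A route of 5 moves achieves this: J → N → R → Q → P → U.
Since 5 matches the lower bound, it is optimal.

5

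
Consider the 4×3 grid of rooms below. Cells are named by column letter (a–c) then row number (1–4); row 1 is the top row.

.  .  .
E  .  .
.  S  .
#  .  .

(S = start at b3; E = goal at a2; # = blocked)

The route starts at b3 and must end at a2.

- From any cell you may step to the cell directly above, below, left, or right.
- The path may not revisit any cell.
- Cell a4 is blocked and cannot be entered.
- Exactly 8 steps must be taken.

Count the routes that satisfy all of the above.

3

Need simple routes of exactly 8 moves from b3 to a2 (Manhattan distance 2, so 3 moves are spent on a detour and 3 undoing it).
Enumerating: b3 b4 c4 c3 c2 c1 b1 b2 a2 | b3 b4 c4 c3 c2 c1 b1 a1 a2 | b3 b4 c4 c3 c2 b2 b1 a1 a2.
That gives 3 routes.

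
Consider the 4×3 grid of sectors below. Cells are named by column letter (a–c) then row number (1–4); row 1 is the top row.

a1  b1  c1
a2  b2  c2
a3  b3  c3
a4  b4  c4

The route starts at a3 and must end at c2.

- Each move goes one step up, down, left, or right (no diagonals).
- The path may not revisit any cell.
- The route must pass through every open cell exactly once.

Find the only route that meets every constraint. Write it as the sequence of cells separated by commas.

Need to visit all 12 open cells exactly once, starting at a3 and ending at c2.
Route from a3: down to a4, 2× right (reaching c4), up to c3, left to b3, up to b2, left to a2, up to a1, 2× right (reaching c1), down to c2 — 11 moves in all.
Check: all 12 open cells covered.

a3, a4, b4, c4, c3, b3, b2, a2, a1, b1, c1, c2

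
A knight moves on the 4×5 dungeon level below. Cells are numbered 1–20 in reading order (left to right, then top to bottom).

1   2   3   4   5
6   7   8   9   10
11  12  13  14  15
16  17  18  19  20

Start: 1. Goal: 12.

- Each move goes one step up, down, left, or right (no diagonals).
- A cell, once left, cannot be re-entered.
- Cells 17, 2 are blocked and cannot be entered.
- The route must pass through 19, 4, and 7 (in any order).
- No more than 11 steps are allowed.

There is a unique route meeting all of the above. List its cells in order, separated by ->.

Any route must reach 19, 4, and 7 and still end at 12 within 11 moves, so the order of the required stops is forced.
Route from 1: down 1 to 6, right 2 to 8, up 1 to 3, right 1 to 4, down 3 to 19, left 1 to 18, up 1 to 13, left 1 to 12 — 11 moves in all.
Check: all required cells visited; 11 ≤ 11 moves.

1 -> 6 -> 7 -> 8 -> 3 -> 4 -> 9 -> 14 -> 19 -> 18 -> 13 -> 12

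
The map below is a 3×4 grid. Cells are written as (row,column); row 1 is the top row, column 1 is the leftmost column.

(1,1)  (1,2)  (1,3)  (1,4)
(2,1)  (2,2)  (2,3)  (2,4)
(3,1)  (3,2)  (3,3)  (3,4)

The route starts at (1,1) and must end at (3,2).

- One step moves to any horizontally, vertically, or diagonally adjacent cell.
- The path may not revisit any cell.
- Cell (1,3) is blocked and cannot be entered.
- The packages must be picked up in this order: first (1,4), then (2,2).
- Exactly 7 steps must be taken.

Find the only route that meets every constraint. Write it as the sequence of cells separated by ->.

The waypoints must appear in the order (1,4), (2,2), with no cell reused.
Route from (1,1): right to (1,2), down-right to (2,3), up-right to (1,4), down to (2,4), down-left to (3,3), up-left to (2,2), down to (3,2) — 7 moves in all.
Check: order respected ((1,4) at step 3, (2,2) at step 6); 7 moves as required.

(1,1) -> (1,2) -> (2,3) -> (1,4) -> (2,4) -> (3,3) -> (2,2) -> (3,2)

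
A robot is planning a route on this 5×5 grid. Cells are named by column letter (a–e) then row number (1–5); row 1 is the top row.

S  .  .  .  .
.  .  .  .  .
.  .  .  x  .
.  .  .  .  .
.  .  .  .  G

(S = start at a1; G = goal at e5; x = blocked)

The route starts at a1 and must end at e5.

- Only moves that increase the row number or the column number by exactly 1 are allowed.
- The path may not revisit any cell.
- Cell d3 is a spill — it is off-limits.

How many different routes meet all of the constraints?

40

A right/down-only route from a1 to e5 makes exactly 4 down-moves and 4 right-moves in some order.
With no other constraints that would be C(8,4) = 70 routes.
Subtract routes through each blocked cell (inclusion–exclusion for overlaps): − through d3: 30 → 40.
That gives 40 routes.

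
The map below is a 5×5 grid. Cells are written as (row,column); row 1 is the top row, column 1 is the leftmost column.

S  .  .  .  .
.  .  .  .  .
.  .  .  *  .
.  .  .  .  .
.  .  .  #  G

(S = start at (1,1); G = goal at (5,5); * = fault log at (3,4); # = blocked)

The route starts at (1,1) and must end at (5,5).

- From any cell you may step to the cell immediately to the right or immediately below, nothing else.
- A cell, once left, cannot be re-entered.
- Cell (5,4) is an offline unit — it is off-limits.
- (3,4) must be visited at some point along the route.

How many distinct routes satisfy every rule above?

A right/down-only route from (1,1) to (5,5) makes exactly 4 down-moves and 4 right-moves in some order.
With no other constraints that would be C(8,4) = 70 routes.
Split at (3,4) and multiply the segment counts (each segment already excludes blocked cells): (1,1)→(3,4): 10; (3,4)→(5,5): 2; product = 20.
That gives 20 routes.

20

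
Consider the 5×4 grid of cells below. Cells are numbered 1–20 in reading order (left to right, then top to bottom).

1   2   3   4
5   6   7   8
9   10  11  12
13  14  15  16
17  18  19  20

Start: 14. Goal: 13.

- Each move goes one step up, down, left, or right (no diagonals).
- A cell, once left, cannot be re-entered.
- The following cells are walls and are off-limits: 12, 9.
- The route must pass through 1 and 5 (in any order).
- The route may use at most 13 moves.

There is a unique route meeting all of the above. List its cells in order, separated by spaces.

Any route must reach 1 and 5 and still end at 13 within 13 moves, so the order of the required stops is forced.
Route from 14: 2× up (reaching 6), left to 5, up to 1, 2× right (reaching 3), 4× down (reaching 19), 2× left (reaching 17), up to 13 — 13 moves in all.
Check: all required cells visited; 13 ≤ 13 moves.

14 10 6 5 1 2 3 7 11 15 19 18 17 13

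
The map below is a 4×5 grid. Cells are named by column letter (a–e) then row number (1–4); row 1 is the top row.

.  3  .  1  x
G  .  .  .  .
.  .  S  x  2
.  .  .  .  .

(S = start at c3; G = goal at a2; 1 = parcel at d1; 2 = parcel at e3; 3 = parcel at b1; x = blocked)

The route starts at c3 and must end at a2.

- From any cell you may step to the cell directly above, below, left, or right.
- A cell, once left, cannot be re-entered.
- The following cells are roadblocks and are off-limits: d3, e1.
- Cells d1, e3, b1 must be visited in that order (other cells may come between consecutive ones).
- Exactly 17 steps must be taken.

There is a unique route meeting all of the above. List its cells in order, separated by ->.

c3 -> c2 -> c1 -> d1 -> d2 -> e2 -> e3 -> e4 -> d4 -> c4 -> b4 -> a4 -> a3 -> b3 -> b2 -> b1 -> a1 -> a2

The waypoints must appear in the order d1, e3, b1, with no cell reused.
Route from c3: 2× up (reaching c1), right to d1, down to d2, right to e2, 2× down (reaching e4), 4× left (reaching a4), up to a3, right to b3, 2× up (reaching b1), left to a1, down to a2 — 17 moves in all.
Check: order respected (1 at step 3, 2 at step 6, 3 at step 15); 17 moves as required.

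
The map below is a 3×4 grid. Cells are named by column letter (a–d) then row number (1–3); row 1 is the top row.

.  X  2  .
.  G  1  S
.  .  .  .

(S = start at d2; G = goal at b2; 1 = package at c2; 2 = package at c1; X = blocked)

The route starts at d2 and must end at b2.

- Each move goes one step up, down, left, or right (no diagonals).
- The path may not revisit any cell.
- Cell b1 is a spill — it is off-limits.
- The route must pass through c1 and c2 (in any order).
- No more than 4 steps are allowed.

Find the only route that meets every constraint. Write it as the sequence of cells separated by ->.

The 4-move cap with required stops at c1, c2 leaves no slack for detours.
Route from d2: up 1 to d1, left 1 to c1, down 1 to c2, left 1 to b2 — 4 moves in all.
Check: all required cells visited; 4 ≤ 4 moves.

d2 -> d1 -> c1 -> c2 -> b2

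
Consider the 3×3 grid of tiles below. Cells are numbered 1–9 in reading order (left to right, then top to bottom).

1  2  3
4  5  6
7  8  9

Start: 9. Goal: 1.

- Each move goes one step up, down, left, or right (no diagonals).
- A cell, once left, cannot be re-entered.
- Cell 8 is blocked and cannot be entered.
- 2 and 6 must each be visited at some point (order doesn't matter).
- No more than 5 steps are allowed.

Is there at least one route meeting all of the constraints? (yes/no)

One route that works: 9 → 6 → 3 → 2 → 1.

yes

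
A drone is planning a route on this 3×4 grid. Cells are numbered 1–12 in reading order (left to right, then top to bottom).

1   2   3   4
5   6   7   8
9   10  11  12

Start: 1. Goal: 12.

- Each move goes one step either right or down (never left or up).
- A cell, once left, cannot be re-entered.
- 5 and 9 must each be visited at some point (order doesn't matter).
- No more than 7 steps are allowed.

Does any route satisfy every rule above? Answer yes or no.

One route that works: 1 → 5 → 9 → 10 → 11 → 12.

yes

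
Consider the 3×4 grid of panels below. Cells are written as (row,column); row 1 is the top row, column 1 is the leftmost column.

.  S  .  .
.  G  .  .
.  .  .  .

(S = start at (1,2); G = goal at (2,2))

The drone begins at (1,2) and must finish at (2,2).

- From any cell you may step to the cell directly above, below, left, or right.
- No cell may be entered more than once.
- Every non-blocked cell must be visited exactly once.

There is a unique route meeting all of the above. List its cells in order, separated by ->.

(1,2) -> (1,1) -> (2,1) -> (3,1) -> (3,2) -> (3,3) -> (3,4) -> (2,4) -> (1,4) -> (1,3) -> (2,3) -> (2,2)

Need to visit all 12 open cells exactly once, starting at (1,2) and ending at (2,2).
Cell (3,4) has only two open neighbours ((2,4) and (3,3)), so the path must pass straight through it: one of those is the cell it's entered from and the other is where it exits.
Route from (1,2): left to (1,1), 2× down (reaching (3,1)), 3× right (reaching (3,4)), 2× up (reaching (1,4)), left to (1,3), down to (2,3), left to (2,2) — 11 moves in all.
Check: all 12 open cells covered.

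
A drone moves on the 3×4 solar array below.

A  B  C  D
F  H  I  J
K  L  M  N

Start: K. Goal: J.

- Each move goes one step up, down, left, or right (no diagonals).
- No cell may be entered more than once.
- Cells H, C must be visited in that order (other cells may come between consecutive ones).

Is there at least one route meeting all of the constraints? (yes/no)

One route that works: K → F → H → B → C → I → J.

yes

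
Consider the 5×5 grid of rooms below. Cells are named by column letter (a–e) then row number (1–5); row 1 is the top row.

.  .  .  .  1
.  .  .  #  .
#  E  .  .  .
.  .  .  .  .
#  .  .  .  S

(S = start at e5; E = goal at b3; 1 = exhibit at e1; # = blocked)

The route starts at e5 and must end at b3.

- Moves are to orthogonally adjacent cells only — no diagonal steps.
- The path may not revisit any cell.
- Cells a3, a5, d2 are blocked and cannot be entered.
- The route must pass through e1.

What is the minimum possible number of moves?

9

Any route passes through e1 somewhere between e5 and b3. Summing Manhattan distances along the two legs (e5 → e1 → b3) gives a lower bound of 4 + 5 = 9 moves.
A route of 9 moves achieves this: e5 → e4 → e3 → e2 → e1 → d1 → c1 → c2 → c3 → b3.
Since 9 matches the lower bound, it is optimal.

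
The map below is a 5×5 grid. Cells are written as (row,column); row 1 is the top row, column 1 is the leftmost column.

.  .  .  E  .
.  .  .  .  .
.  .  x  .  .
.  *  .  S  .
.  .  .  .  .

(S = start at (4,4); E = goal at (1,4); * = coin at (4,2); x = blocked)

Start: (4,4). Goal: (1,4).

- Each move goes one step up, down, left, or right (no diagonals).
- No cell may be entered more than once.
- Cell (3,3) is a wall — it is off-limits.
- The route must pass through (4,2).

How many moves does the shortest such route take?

Any route passes through (4,2) somewhere between (4,4) and (1,4). Summing Manhattan distances along the two legs ((4,4) → (4,2) → (1,4)) gives a lower bound of 2 + 5 = 7 moves.
A route of 7 moves achieves this: (4,4) → (4,3) → (4,2) → (3,2) → (2,2) → (1,2) → (1,3) → (1,4).
Since 7 matches the lower bound, it is optimal.

7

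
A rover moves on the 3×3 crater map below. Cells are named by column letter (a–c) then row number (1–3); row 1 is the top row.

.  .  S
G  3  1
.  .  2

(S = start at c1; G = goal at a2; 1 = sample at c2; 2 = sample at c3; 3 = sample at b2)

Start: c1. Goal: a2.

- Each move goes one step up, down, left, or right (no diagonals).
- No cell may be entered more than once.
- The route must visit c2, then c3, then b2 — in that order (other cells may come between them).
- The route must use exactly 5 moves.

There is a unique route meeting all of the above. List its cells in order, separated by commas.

c1, c2, c3, b3, b2, a2

The waypoints must appear in the order c2, c3, b2, with no cell reused.
Route from c1: 2× down (reaching c3), left to b3, up to b2, left to a2 — 5 moves in all.
Check: order respected (1 at step 1, 2 at step 2, 3 at step 4); 5 moves as required.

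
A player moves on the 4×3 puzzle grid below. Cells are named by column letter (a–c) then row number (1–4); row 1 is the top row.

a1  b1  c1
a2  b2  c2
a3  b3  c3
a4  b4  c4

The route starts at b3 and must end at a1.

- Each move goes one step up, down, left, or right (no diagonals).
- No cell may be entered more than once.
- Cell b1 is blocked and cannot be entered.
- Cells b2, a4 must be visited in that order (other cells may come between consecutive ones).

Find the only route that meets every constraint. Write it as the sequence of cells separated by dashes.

b3 - b2 - c2 - c3 - c4 - b4 - a4 - a3 - a2 - a1

The waypoints must appear in the order b2, a4, with no cell reused.
Route from b3: up to b2, right to c2, 2× down (reaching c4), 2× left (reaching a4), 3× up (reaching a1) — 9 moves in all.
Check: order respected (b2 at step 1, a4 at step 6).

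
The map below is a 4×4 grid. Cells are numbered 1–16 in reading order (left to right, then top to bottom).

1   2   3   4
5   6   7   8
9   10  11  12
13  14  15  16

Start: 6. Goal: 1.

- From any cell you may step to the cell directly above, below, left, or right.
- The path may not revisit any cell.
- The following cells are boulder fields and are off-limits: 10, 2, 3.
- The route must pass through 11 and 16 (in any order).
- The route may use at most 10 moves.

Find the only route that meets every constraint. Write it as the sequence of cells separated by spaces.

6 7 11 12 16 15 14 13 9 5 1

Any route must reach 11 and 16 and still end at 1 within 10 moves, so the order of the required stops is forced.
Route from 6: right to 7, down to 11, right to 12, down to 16, 3× left (reaching 13), 3× up (reaching 1) — 10 moves in all.
Check: all required cells visited; 10 ≤ 10 moves.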